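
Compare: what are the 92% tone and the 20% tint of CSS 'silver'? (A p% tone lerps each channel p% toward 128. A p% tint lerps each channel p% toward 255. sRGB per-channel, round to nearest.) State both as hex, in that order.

CSS silver is rgb(192, 192, 192).
92% tone:
  R: 192 + 0.92×(128−192) = 192 − 58.88 = 133.12 → 133
  G: 192 + 0.92×(128−192) = 192 − 58.88 = 133.12 → 133
  B: 192 + 0.92×(128−192) = 192 − 58.88 = 133.12 → 133
  → #858585
20% tint:
  R: 192 + 0.2×(255−192) = 192 + 12.6 = 204.6 → 205
  G: 192 + 12.6 = 204.6 → 205
  B: 192 + 12.6 = 204.6 → 205
  → #CDCDCD

#858585, #CDCDCD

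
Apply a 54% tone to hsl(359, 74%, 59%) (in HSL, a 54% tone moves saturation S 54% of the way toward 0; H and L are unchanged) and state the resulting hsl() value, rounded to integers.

hsl(359, 34%, 59%)

S moves 54% from 74 toward 0: 74 − 39.96 = 34.04 → 34.
H and L are unchanged.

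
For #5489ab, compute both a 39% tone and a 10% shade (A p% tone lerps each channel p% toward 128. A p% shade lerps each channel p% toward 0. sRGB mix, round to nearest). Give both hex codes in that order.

#65859a, #4c7b9a

#5489ab is rgb(84, 137, 171).
39% tone:
  R: 84 + 0.39×(128−84) = 84 + 17.16 = 101.16 → 101
  G: 137 + 0.39×(128−137) = 137 − 3.51 = 133.49 → 133
  B: 171 + 0.39×(128−171) = 171 − 16.77 = 154.23 → 154
  → #65859a
10% shade:
  R: 84 + 0.1×(0−84) = 84 − 8.4 = 75.6 → 76
  G: 137 − 13.7 = 123.3 → 123
  B: 171 − 17.1 = 153.9 → 154
  → #4c7b9a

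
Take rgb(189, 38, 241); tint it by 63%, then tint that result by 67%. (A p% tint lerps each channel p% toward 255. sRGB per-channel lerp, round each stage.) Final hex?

#f7e5fd

Per channel, c → c + 0.63(255 − c):
  R: 189 + 0.63×(255−189) = 189 + 41.58 = 230.58 → 231
  G: 38 + 0.63×(255−38) = 38 + 136.71 = 174.71 → 175
  B: 241 + 0.63×(255−241) = 241 + 8.82 = 249.82 → 250
After the tint: rgb(231, 175, 250) = #e7affa.
Lerp each channel 67% toward 255:
  R: 231 + 16.08 = 247.08 → 247
  G: 175 + 53.6 = 228.6 → 229
  B: 250 + 3.35 = 253.35 → 253
rgb(247, 229, 253) = #f7e5fd.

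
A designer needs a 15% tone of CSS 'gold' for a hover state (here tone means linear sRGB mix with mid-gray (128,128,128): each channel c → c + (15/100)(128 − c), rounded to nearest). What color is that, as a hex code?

CSS gold is rgb(255, 215, 0).
Lerp each channel 15% toward 128:
  R: 255 − 19.05 = 235.95 → 236
  G: 215 − 13.05 = 201.95 → 202
  B: 0 + 0.15×(128−0) = 0 + 19.2 = 19.2 → 19
rgb(236, 202, 19) = #ECCA13.

#ECCA13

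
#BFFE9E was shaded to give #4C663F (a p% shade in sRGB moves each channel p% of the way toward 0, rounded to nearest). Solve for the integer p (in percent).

#BFFE9E is rgb(191, 254, 158); #4C663F is rgb(76, 102, 63).
On the G channel (widest range): 102 ≈ 254 + (p/100)(0 − 254), so p ≈ 100×(102 − 254)/(0 − 254) = -15200/-254 = 59.84.
p = 60 reproduces all three channels after rounding.

60%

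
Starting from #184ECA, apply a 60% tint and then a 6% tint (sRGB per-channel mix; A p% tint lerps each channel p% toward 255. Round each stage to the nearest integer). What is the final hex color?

#184ECA is rgb(24, 78, 202).
A 60% tint moves each channel 60% toward 255:
  R: 24 + 138.6 = 162.6 → 163
  G: 78 + 106.2 = 184.2 → 184
  B: 202 + 31.8 = 233.8 → 234
After the tint: rgb(163, 184, 234) = #A3B8EA.
Lerp each channel 6% toward 255:
  R: 163 + 5.52 = 168.52 → 169
  G: 184 + 0.06×(255−184) = 184 + 4.26 = 188.26 → 188
  B: 234 + 0.06×(255−234) = 234 + 1.26 = 235.26 → 235
rgb(169, 188, 235) = #A9BCEB.

#A9BCEB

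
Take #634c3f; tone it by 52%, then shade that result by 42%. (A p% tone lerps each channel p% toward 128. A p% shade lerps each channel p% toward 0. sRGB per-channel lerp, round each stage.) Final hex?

#423c38

#634c3f is rgb(99, 76, 63).
Lerp each channel 52% toward 128:
  R: 99 + 15.08 = 114.08 → 114
  G: 76 + 27.04 = 103.04 → 103
  B: 63 + 33.8 = 96.8 → 97
After the tone: rgb(114, 103, 97) = #726761.
Lerp each channel 42% toward 0:
  R: 114 + 0.42×(0−114) = 114 − 47.88 = 66.12 → 66
  G: 103 + 0.42×(0−103) = 103 − 43.26 = 59.74 → 60
  B: 97 − 40.74 = 56.26 → 56
rgb(66, 60, 56) = #423c38.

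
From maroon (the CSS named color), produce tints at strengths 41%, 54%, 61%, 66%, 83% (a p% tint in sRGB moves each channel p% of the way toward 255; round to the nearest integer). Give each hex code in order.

#B46969, #C58A8A, #CD9C9C, #D4A8A8, #E9D4D4

CSS maroon is rgb(128, 0, 0).
41%: (128 + 52.07 = 180.07→180, 0 + 104.55 = 104.55→105, 0 + 104.55 = 104.55→105) → #B46969
54%: (128 + 68.58 = 196.58→197, 0 + 137.7 = 137.7→138, 0 + 137.7 = 137.7→138) → #C58A8A
61%: (128 + 77.47 = 205.47→205, 0 + 155.55 = 155.55→156, 0 + 155.55 = 155.55→156) → #CD9C9C
66%: (128 + 83.82 = 211.82→212, 0 + 168.3 = 168.3→168, 0 + 168.3 = 168.3→168) → #D4A8A8
83%: (128 + 105.41 = 233.41→233, 0 + 211.65 = 211.65→212, 0 + 211.65 = 211.65→212) → #E9D4D4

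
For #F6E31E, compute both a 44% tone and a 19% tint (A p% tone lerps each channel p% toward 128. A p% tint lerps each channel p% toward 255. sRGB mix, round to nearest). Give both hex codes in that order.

#F6E31E is rgb(246, 227, 30).
44% tone:
  R: 246 + 0.44×(128−246) = 246 − 51.92 = 194.08 → 194
  G: 227 − 43.56 = 183.44 → 183
  B: 30 + 43.12 = 73.12 → 73
  → #C2B749
19% tint:
  R: 246 + 0.19×(255−246) = 246 + 1.71 = 247.71 → 248
  G: 227 + 5.32 = 232.32 → 232
  B: 30 + 0.19×(255−30) = 30 + 42.75 = 72.75 → 73
  → #F8E849

#C2B749, #F8E849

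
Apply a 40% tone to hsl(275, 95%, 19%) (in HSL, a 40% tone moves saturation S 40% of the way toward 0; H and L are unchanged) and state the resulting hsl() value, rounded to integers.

S moves 40% from 95 toward 0: 95 − 38 = 57 → 57.
H and L are unchanged.

hsl(275, 57%, 19%)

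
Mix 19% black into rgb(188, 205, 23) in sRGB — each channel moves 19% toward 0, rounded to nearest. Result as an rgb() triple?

A 19% shade moves each channel 19% toward 0:
  R: 188 − 35.72 = 152.28 → 152
  G: 205 + 0.19×(0−205) = 205 − 38.95 = 166.05 → 166
  B: 23 + 0.19×(0−23) = 23 − 4.37 = 18.63 → 19

rgb(152, 166, 19)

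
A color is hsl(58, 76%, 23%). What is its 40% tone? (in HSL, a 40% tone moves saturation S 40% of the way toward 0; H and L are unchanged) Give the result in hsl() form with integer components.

S moves 40% from 76 toward 0: 76 − 30.4 = 45.6 → 46.
H and L are unchanged.

hsl(58, 46%, 23%)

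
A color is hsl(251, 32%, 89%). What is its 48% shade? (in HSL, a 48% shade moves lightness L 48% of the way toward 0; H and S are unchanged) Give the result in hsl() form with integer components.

L moves 48% from 89 toward 0: 89 − 42.72 = 46.28 → 46.
H and S are unchanged.

hsl(251, 32%, 46%)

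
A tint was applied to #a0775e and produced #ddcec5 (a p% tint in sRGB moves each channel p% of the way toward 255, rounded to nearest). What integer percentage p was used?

#a0775e is rgb(160, 119, 94); #ddcec5 is rgb(221, 206, 197).
On the B channel (widest range): 197 ≈ 94 + (p/100)(255 − 94), so p ≈ 100×(197 − 94)/(255 − 94) = 10300/161 = 63.98.
p = 64 reproduces all three channels after rounding.

64%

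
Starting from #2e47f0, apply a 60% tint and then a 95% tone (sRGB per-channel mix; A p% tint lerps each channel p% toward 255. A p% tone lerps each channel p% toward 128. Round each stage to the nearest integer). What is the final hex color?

#828386

#2e47f0 is rgb(46, 71, 240).
A 60% tint moves each channel 60% toward 255:
  R: 46 + 0.6×(255−46) = 46 + 125.4 = 171.4 → 171
  G: 71 + 110.4 = 181.4 → 181
  B: 240 + 9 = 249 → 249
After the tint: rgb(171, 181, 249) = #abb5f9.
Lerp each channel 95% toward 128:
  R: 171 + 0.95×(128−171) = 171 − 40.85 = 130.15 → 130
  G: 181 − 50.35 = 130.65 → 131
  B: 249 + 0.95×(128−249) = 249 − 114.95 = 134.05 → 134
rgb(130, 131, 134) = #828386.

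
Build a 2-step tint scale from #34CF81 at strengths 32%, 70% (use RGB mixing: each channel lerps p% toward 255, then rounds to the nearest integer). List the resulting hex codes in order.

#34CF81 is rgb(52, 207, 129).
32%: (52 + 64.96 = 116.96→117, 207 + 15.36 = 222.36→222, 129 + 40.32 = 169.32→169) → #75DEA9
70%: (52 + 142.1 = 194.1→194, 207 + 33.6 = 240.6→241, 129 + 88.2 = 217.2→217) → #C2F1D9

#75DEA9, #C2F1D9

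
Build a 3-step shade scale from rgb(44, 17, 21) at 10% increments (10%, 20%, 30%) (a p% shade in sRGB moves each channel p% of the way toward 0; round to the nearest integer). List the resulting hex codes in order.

#280f13, #230e11, #1f0c0f

10%: (44 − 4.4 = 39.6→40, 17 − 1.7 = 15.3→15, 21 − 2.1 = 18.9→19) → #280f13
20%: (44 − 8.8 = 35.2→35, 17 − 3.4 = 13.6→14, 21 − 4.2 = 16.8→17) → #230e11
30%: (44 − 13.2 = 30.8→31, 17 − 5.1 = 11.9→12, 21 − 6.3 = 14.7→15) → #1f0c0f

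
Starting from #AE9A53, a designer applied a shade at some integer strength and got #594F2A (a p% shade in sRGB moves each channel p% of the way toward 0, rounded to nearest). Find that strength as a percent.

#AE9A53 is rgb(174, 154, 83); #594F2A is rgb(89, 79, 42).
On the R channel (widest range): 89 ≈ 174 + (p/100)(0 − 174), so p ≈ 100×(89 − 174)/(0 − 174) = -8500/-174 = 48.85.
p = 49 reproduces all three channels after rounding.

49%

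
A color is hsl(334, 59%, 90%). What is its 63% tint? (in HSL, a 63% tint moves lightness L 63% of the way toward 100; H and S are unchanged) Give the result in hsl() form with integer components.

hsl(334, 59%, 96%)

L moves 63% from 90 toward 100: 90 + 6.3 = 96.3 → 96.
H and S are unchanged.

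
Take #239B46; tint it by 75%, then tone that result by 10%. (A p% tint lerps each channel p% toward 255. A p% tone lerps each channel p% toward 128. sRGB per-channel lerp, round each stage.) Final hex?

#239B46 is rgb(35, 155, 70).
Lerp each channel 75% toward 255:
  R: 35 + 0.75×(255−35) = 35 + 165 = 200 → 200
  G: 155 + 0.75×(255−155) = 155 + 75 = 230 → 230
  B: 70 + 138.75 = 208.75 → 209
After the tint: rgb(200, 230, 209) = #C8E6D1.
Per channel, c → c + 0.1(128 − c):
  R: 200 + 0.1×(128−200) = 200 − 7.2 = 192.8 → 193
  G: 230 − 10.2 = 219.8 → 220
  B: 209 − 8.1 = 200.9 → 201
rgb(193, 220, 201) = #C1DCC9.

#C1DCC9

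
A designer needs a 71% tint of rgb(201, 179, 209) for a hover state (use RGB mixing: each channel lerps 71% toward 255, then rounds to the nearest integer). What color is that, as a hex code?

A 71% tint moves each channel 71% toward 255:
  R: 201 + 38.34 = 239.34 → 239
  G: 179 + 0.71×(255−179) = 179 + 53.96 = 232.96 → 233
  B: 209 + 32.66 = 241.66 → 242
rgb(239, 233, 242) = #efe9f2.

#efe9f2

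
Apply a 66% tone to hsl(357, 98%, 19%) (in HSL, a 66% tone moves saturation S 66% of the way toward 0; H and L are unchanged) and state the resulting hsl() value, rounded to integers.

S moves 66% from 98 toward 0: 98 − 64.68 = 33.32 → 33.
H and L are unchanged.

hsl(357, 33%, 19%)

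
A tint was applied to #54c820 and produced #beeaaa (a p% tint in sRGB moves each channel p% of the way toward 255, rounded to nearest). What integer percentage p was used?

#54c820 is rgb(84, 200, 32); #beeaaa is rgb(190, 234, 170).
On the B channel (widest range): 170 ≈ 32 + (p/100)(255 − 32), so p ≈ 100×(170 − 32)/(255 − 32) = 13800/223 = 61.88.
p = 62 reproduces all three channels after rounding.

62%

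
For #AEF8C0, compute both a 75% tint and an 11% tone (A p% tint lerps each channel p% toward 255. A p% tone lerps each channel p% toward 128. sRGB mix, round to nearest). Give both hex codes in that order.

#AEF8C0 is rgb(174, 248, 192).
75% tint:
  R: 174 + 60.75 = 234.75 → 235
  G: 248 + 0.75×(255−248) = 248 + 5.25 = 253.25 → 253
  B: 192 + 47.25 = 239.25 → 239
  → #EBFDEF
11% tone:
  R: 174 + 0.11×(128−174) = 174 − 5.06 = 168.94 → 169
  G: 248 + 0.11×(128−248) = 248 − 13.2 = 234.8 → 235
  B: 192 − 7.04 = 184.96 → 185
  → #A9EBB9

#EBFDEF, #A9EBB9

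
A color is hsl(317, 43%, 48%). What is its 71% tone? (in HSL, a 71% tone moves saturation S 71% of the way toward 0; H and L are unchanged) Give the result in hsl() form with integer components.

hsl(317, 12%, 48%)

S moves 71% from 43 toward 0: 43 − 30.53 = 12.47 → 12.
H and L are unchanged.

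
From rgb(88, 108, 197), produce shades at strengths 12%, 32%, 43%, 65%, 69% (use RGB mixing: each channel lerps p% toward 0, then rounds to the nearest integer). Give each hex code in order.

#4d5fad, #3c4986, #323e70, #1f2645, #1b213d

12%: (88 − 10.56 = 77.44→77, 108 − 12.96 = 95.04→95, 197 − 23.64 = 173.36→173) → #4d5fad
32%: (88 − 28.16 = 59.84→60, 108 − 34.56 = 73.44→73, 197 − 63.04 = 133.96→134) → #3c4986
43%: (88 − 37.84 = 50.16→50, 108 − 46.44 = 61.56→62, 197 − 84.71 = 112.29→112) → #323e70
65%: (88 − 57.2 = 30.8→31, 108 − 70.2 = 37.8→38, 197 − 128.05 = 68.95→69) → #1f2645
69%: (88 − 60.72 = 27.28→27, 108 − 74.52 = 33.48→33, 197 − 135.93 = 61.07→61) → #1b213d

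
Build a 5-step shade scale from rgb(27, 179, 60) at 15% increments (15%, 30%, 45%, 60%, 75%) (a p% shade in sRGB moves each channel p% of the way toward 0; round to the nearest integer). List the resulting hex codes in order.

#179833, #137D2A, #0F6221, #0B4818, #072D0F

15%: (27 − 4.05 = 22.95→23, 179 − 26.85 = 152.15→152, 60 − 9 = 51→51) → #179833
30%: (27 − 8.1 = 18.9→19, 179 − 53.7 = 125.3→125, 60 − 18 = 42→42) → #137D2A
45%: (27 − 12.15 = 14.85→15, 179 − 80.55 = 98.45→98, 60 − 27 = 33→33) → #0F6221
60%: (27 − 16.2 = 10.8→11, 179 − 107.4 = 71.6→72, 60 − 36 = 24→24) → #0B4818
75%: (27 − 20.25 = 6.75→7, 179 − 134.25 = 44.75→45, 60 − 45 = 15→15) → #072D0F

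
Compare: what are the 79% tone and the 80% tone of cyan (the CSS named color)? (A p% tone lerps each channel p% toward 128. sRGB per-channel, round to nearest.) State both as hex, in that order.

#659B9B, #669999

CSS cyan is rgb(0, 255, 255).
79% tone:
  R: 0 + 0.79×(128−0) = 0 + 101.12 = 101.12 → 101
  G: 255 − 100.33 = 154.67 → 155
  B: 255 + 0.79×(128−255) = 255 − 100.33 = 154.67 → 155
  → #659B9B
80% tone:
  R: 0 + 0.8×(128−0) = 0 + 102.4 = 102.4 → 102
  G: 255 + 0.8×(128−255) = 255 − 101.6 = 153.4 → 153
  B: 255 + 0.8×(128−255) = 255 − 101.6 = 153.4 → 153
  → #669999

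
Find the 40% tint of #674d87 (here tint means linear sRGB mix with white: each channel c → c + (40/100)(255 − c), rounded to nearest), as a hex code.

#674d87 is rgb(103, 77, 135).
Lerp each channel 40% toward 255:
  R: 103 + 0.4×(255−103) = 103 + 60.8 = 163.8 → 164
  G: 77 + 71.2 = 148.2 → 148
  B: 135 + 48 = 183 → 183
rgb(164, 148, 183) = #a494b7.

#a494b7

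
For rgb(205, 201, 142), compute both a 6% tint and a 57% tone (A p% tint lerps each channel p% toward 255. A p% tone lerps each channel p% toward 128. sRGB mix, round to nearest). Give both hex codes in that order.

6% tint:
  R: 205 + 0.06×(255−205) = 205 + 3 = 208 → 208
  G: 201 + 0.06×(255−201) = 201 + 3.24 = 204.24 → 204
  B: 142 + 0.06×(255−142) = 142 + 6.78 = 148.78 → 149
  → #D0CC95
57% tone:
  R: 205 − 43.89 = 161.11 → 161
  G: 201 − 41.61 = 159.39 → 159
  B: 142 − 7.98 = 134.02 → 134
  → #A19F86

#D0CC95, #A19F86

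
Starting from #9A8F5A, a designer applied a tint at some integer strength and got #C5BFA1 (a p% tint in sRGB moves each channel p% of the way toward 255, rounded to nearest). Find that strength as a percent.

#9A8F5A is rgb(154, 143, 90); #C5BFA1 is rgb(197, 191, 161).
On the B channel (widest range): 161 ≈ 90 + (p/100)(255 − 90), so p ≈ 100×(161 − 90)/(255 − 90) = 7100/165 = 43.03.
p = 43 reproduces all three channels after rounding.

43%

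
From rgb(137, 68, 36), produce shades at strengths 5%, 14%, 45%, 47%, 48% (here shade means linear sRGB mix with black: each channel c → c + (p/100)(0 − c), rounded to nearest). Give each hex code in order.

#824122, #763A1F, #4B2514, #492413, #472313

5%: (137 − 6.85 = 130.15→130, 68 − 3.4 = 64.6→65, 36 − 1.8 = 34.2→34) → #824122
14%: (137 − 19.18 = 117.82→118, 68 − 9.52 = 58.48→58, 36 − 5.04 = 30.96→31) → #763A1F
45%: (137 − 61.65 = 75.35→75, 68 − 30.6 = 37.4→37, 36 − 16.2 = 19.8→20) → #4B2514
47%: (137 − 64.39 = 72.61→73, 68 − 31.96 = 36.04→36, 36 − 16.92 = 19.08→19) → #492413
48%: (137 − 65.76 = 71.24→71, 68 − 32.64 = 35.36→35, 36 − 17.28 = 18.72→19) → #472313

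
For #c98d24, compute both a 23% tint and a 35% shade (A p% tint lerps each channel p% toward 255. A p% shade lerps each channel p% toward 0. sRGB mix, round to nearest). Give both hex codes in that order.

#c98d24 is rgb(201, 141, 36).
23% tint:
  R: 201 + 0.23×(255−201) = 201 + 12.42 = 213.42 → 213
  G: 141 + 0.23×(255−141) = 141 + 26.22 = 167.22 → 167
  B: 36 + 0.23×(255−36) = 36 + 50.37 = 86.37 → 86
  → #d5a756
35% shade:
  R: 201 + 0.35×(0−201) = 201 − 70.35 = 130.65 → 131
  G: 141 + 0.35×(0−141) = 141 − 49.35 = 91.65 → 92
  B: 36 + 0.35×(0−36) = 36 − 12.6 = 23.4 → 23
  → #835c17

#d5a756, #835c17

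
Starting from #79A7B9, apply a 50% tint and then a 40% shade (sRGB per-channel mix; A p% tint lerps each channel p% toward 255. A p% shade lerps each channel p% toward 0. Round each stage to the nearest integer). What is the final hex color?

#79A7B9 is rgb(121, 167, 185).
A 50% tint moves each channel 50% toward 255:
  R: 121 + 67 = 188 → 188
  G: 167 + 44 = 211 → 211
  B: 185 + 0.5×(255−185) = 185 + 35 = 220 → 220
After the tint: rgb(188, 211, 220) = #BCD3DC.
Per channel, c → c + 0.4(0 − c):
  R: 188 + 0.4×(0−188) = 188 − 75.2 = 112.8 → 113
  G: 211 + 0.4×(0−211) = 211 − 84.4 = 126.6 → 127
  B: 220 − 88 = 132 → 132
rgb(113, 127, 132) = #717F84.

#717F84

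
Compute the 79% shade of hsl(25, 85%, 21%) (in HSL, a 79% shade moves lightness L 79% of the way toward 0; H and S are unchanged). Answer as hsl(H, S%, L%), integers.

hsl(25, 85%, 4%)

L moves 79% from 21 toward 0: 21 − 16.59 = 4.41 → 4.
H and S are unchanged.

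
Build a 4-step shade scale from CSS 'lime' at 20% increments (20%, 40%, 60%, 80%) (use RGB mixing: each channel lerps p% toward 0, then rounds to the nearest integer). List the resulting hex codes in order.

#00CC00, #009900, #006600, #003300

CSS lime is rgb(0, 255, 0).
20%: (0→0, 255 − 51 = 204→204, 0→0) → #00CC00
40%: (0→0, 255 − 102 = 153→153, 0→0) → #009900
60%: (0→0, 255 − 153 = 102→102, 0→0) → #006600
80%: (0→0, 255 − 204 = 51→51, 0→0) → #003300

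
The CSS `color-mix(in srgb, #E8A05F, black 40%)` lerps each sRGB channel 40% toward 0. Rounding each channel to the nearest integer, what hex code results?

#8B6039

#E8A05F is rgb(232, 160, 95).
Per channel, c → c + 0.4(0 − c):
  R: 232 − 92.8 = 139.2 → 139
  G: 160 + 0.4×(0−160) = 160 − 64 = 96 → 96
  B: 95 − 38 = 57 → 57
rgb(139, 96, 57) = #8B6039.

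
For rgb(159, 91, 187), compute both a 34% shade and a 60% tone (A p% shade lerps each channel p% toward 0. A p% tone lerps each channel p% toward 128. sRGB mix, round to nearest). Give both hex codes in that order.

34% shade:
  R: 159 − 54.06 = 104.94 → 105
  G: 91 − 30.94 = 60.06 → 60
  B: 187 + 0.34×(0−187) = 187 − 63.58 = 123.42 → 123
  → #693c7b
60% tone:
  R: 159 − 18.6 = 140.4 → 140
  G: 91 + 0.6×(128−91) = 91 + 22.2 = 113.2 → 113
  B: 187 + 0.6×(128−187) = 187 − 35.4 = 151.6 → 152
  → #8c7198

#693c7b, #8c7198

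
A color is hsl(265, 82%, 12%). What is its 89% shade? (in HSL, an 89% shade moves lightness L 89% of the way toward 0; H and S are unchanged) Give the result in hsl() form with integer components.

L moves 89% from 12 toward 0: 12 − 10.68 = 1.32 → 1.
H and S are unchanged.

hsl(265, 82%, 1%)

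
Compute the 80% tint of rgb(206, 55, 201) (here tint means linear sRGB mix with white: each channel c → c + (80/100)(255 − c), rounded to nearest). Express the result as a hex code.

An 80% tint moves each channel 80% toward 255:
  R: 206 + 39.2 = 245.2 → 245
  G: 55 + 160 = 215 → 215
  B: 201 + 0.8×(255−201) = 201 + 43.2 = 244.2 → 244
rgb(245, 215, 244) = #f5d7f4.

#f5d7f4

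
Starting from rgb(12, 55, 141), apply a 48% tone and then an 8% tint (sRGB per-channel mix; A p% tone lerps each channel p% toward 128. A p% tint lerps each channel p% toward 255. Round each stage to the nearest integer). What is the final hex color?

Lerp each channel 48% toward 128:
  R: 12 + 55.68 = 67.68 → 68
  G: 55 + 0.48×(128−55) = 55 + 35.04 = 90.04 → 90
  B: 141 + 0.48×(128−141) = 141 − 6.24 = 134.76 → 135
After the tone: rgb(68, 90, 135) = #445a87.
Per channel, c → c + 0.08(255 − c):
  R: 68 + 0.08×(255−68) = 68 + 14.96 = 82.96 → 83
  G: 90 + 0.08×(255−90) = 90 + 13.2 = 103.2 → 103
  B: 135 + 0.08×(255−135) = 135 + 9.6 = 144.6 → 145
rgb(83, 103, 145) = #536791.

#536791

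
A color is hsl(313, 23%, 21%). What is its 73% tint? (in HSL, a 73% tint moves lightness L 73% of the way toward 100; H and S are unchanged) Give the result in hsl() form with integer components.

hsl(313, 23%, 79%)

L moves 73% from 21 toward 100: 21 + 57.67 = 78.67 → 79.
H and S are unchanged.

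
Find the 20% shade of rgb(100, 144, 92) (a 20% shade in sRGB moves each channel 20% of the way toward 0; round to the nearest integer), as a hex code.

Lerp each channel 20% toward 0:
  R: 100 + 0.2×(0−100) = 100 − 20 = 80 → 80
  G: 144 − 28.8 = 115.2 → 115
  B: 92 − 18.4 = 73.6 → 74
rgb(80, 115, 74) = #50734A.

#50734A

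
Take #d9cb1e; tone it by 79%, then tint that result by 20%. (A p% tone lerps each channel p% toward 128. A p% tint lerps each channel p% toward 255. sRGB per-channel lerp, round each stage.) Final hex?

#d9cb1e is rgb(217, 203, 30).
A 79% tone moves each channel 79% toward 128:
  R: 217 − 70.31 = 146.69 → 147
  G: 203 + 0.79×(128−203) = 203 − 59.25 = 143.75 → 144
  B: 30 + 0.79×(128−30) = 30 + 77.42 = 107.42 → 107
After the tone: rgb(147, 144, 107) = #93906b.
Per channel, c → c + 0.2(255 − c):
  R: 147 + 21.6 = 168.6 → 169
  G: 144 + 22.2 = 166.2 → 166
  B: 107 + 29.6 = 136.6 → 137
rgb(169, 166, 137) = #a9a689.

#a9a689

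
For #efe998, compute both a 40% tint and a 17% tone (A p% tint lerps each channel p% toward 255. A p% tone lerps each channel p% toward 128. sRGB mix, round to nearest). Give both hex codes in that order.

#f5f2c1, #dcd794

#efe998 is rgb(239, 233, 152).
40% tint:
  R: 239 + 6.4 = 245.4 → 245
  G: 233 + 0.4×(255−233) = 233 + 8.8 = 241.8 → 242
  B: 152 + 41.2 = 193.2 → 193
  → #f5f2c1
17% tone:
  R: 239 + 0.17×(128−239) = 239 − 18.87 = 220.13 → 220
  G: 233 + 0.17×(128−233) = 233 − 17.85 = 215.15 → 215
  B: 152 − 4.08 = 147.92 → 148
  → #dcd794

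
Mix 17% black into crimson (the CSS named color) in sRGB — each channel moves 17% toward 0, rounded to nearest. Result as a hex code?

CSS crimson is rgb(220, 20, 60).
Per channel, c → c + 0.17(0 − c):
  R: 220 − 37.4 = 182.6 → 183
  G: 20 − 3.4 = 16.6 → 17
  B: 60 + 0.17×(0−60) = 60 − 10.2 = 49.8 → 50
rgb(183, 17, 50) = #B71132.

#B71132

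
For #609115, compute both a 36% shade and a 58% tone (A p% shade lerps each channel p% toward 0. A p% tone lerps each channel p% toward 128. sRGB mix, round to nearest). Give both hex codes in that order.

#3D5D0D, #738753

#609115 is rgb(96, 145, 21).
36% shade:
  R: 96 + 0.36×(0−96) = 96 − 34.56 = 61.44 → 61
  G: 145 + 0.36×(0−145) = 145 − 52.2 = 92.8 → 93
  B: 21 + 0.36×(0−21) = 21 − 7.56 = 13.44 → 13
  → #3D5D0D
58% tone:
  R: 96 + 0.58×(128−96) = 96 + 18.56 = 114.56 → 115
  G: 145 − 9.86 = 135.14 → 135
  B: 21 + 0.58×(128−21) = 21 + 62.06 = 83.06 → 83
  → #738753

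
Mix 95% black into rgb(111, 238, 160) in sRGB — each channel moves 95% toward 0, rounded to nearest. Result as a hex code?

Lerp each channel 95% toward 0:
  R: 111 − 105.45 = 5.55 → 6
  G: 238 + 0.95×(0−238) = 238 − 226.1 = 11.9 → 12
  B: 160 − 152 = 8 → 8
rgb(6, 12, 8) = #060C08.

#060C08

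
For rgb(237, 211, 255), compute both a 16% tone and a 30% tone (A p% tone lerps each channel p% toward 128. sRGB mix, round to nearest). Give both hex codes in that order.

#DCC6EB, #CCBAD9

16% tone:
  R: 237 + 0.16×(128−237) = 237 − 17.44 = 219.56 → 220
  G: 211 − 13.28 = 197.72 → 198
  B: 255 + 0.16×(128−255) = 255 − 20.32 = 234.68 → 235
  → #DCC6EB
30% tone:
  R: 237 + 0.3×(128−237) = 237 − 32.7 = 204.3 → 204
  G: 211 + 0.3×(128−211) = 211 − 24.9 = 186.1 → 186
  B: 255 − 38.1 = 216.9 → 217
  → #CCBAD9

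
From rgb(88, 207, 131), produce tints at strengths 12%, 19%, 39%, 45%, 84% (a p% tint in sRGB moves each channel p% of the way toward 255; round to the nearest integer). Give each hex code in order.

12%: (88 + 20.04 = 108.04→108, 207 + 5.76 = 212.76→213, 131 + 14.88 = 145.88→146) → #6cd592
19%: (88 + 31.73 = 119.73→120, 207 + 9.12 = 216.12→216, 131 + 23.56 = 154.56→155) → #78d89b
39%: (88 + 65.13 = 153.13→153, 207 + 18.72 = 225.72→226, 131 + 48.36 = 179.36→179) → #99e2b3
45%: (88 + 75.15 = 163.15→163, 207 + 21.6 = 228.6→229, 131 + 55.8 = 186.8→187) → #a3e5bb
84%: (88 + 140.28 = 228.28→228, 207 + 40.32 = 247.32→247, 131 + 104.16 = 235.16→235) → #e4f7eb

#6cd592, #78d89b, #99e2b3, #a3e5bb, #e4f7eb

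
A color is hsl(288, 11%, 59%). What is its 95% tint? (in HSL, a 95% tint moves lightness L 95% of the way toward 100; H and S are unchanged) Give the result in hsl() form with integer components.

hsl(288, 11%, 98%)

L moves 95% from 59 toward 100: 59 + 38.95 = 97.95 → 98.
H and S are unchanged.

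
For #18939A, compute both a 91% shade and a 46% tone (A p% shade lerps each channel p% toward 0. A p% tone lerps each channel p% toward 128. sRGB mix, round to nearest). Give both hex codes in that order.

#020D0E, #488A8E

#18939A is rgb(24, 147, 154).
91% shade:
  R: 24 − 21.84 = 2.16 → 2
  G: 147 − 133.77 = 13.23 → 13
  B: 154 + 0.91×(0−154) = 154 − 140.14 = 13.86 → 14
  → #020D0E
46% tone:
  R: 24 + 47.84 = 71.84 → 72
  G: 147 + 0.46×(128−147) = 147 − 8.74 = 138.26 → 138
  B: 154 + 0.46×(128−154) = 154 − 11.96 = 142.04 → 142
  → #488A8E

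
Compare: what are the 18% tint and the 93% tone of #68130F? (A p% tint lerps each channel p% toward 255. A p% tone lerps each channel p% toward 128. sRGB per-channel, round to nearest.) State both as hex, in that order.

#68130F is rgb(104, 19, 15).
18% tint:
  R: 104 + 0.18×(255−104) = 104 + 27.18 = 131.18 → 131
  G: 19 + 0.18×(255−19) = 19 + 42.48 = 61.48 → 61
  B: 15 + 0.18×(255−15) = 15 + 43.2 = 58.2 → 58
  → #833D3A
93% tone:
  R: 104 + 0.93×(128−104) = 104 + 22.32 = 126.32 → 126
  G: 19 + 0.93×(128−19) = 19 + 101.37 = 120.37 → 120
  B: 15 + 105.09 = 120.09 → 120
  → #7E7878

#833D3A, #7E7878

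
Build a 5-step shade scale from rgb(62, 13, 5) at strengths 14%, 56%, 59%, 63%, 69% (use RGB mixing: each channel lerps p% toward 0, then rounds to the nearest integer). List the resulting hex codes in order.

#350B04, #1B0602, #190502, #170502, #130402

14%: (62 − 8.68 = 53.32→53, 13 − 1.82 = 11.18→11, 5 − 0.7 = 4.3→4) → #350B04
56%: (62 − 34.72 = 27.28→27, 13 − 7.28 = 5.72→6, 5 − 2.8 = 2.2→2) → #1B0602
59%: (62 − 36.58 = 25.42→25, 13 − 7.67 = 5.33→5, 5 − 2.95 = 2.05→2) → #190502
63%: (62 − 39.06 = 22.94→23, 13 − 8.19 = 4.81→5, 5 − 3.15 = 1.85→2) → #170502
69%: (62 − 42.78 = 19.22→19, 13 − 8.97 = 4.03→4, 5 − 3.45 = 1.55→2) → #130402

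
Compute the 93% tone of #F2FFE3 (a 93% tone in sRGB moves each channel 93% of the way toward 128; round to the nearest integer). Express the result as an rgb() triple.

#F2FFE3 is rgb(242, 255, 227).
Lerp each channel 93% toward 128:
  R: 242 − 106.02 = 135.98 → 136
  G: 255 − 118.11 = 136.89 → 137
  B: 227 + 0.93×(128−227) = 227 − 92.07 = 134.93 → 135

rgb(136, 137, 135)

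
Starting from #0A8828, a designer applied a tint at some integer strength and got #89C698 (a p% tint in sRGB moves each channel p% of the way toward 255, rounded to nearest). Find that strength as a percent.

52%

#0A8828 is rgb(10, 136, 40); #89C698 is rgb(137, 198, 152).
On the R channel (widest range): 137 ≈ 10 + (p/100)(255 − 10), so p ≈ 100×(137 − 10)/(255 − 10) = 12700/245 = 51.84.
p = 52 reproduces all three channels after rounding.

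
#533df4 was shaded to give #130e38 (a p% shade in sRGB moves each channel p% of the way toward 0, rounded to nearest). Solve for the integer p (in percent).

77%

#533df4 is rgb(83, 61, 244); #130e38 is rgb(19, 14, 56).
On the B channel (widest range): 56 ≈ 244 + (p/100)(0 − 244), so p ≈ 100×(56 − 244)/(0 − 244) = -18800/-244 = 77.05.
p = 77 reproduces all three channels after rounding.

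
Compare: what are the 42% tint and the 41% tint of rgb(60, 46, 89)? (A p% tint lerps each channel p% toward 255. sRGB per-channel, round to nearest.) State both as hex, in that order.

42% tint:
  R: 60 + 81.9 = 141.9 → 142
  G: 46 + 87.78 = 133.78 → 134
  B: 89 + 0.42×(255−89) = 89 + 69.72 = 158.72 → 159
  → #8E869F
41% tint:
  R: 60 + 79.95 = 139.95 → 140
  G: 46 + 0.41×(255−46) = 46 + 85.69 = 131.69 → 132
  B: 89 + 68.06 = 157.06 → 157
  → #8C849D

#8E869F, #8C849D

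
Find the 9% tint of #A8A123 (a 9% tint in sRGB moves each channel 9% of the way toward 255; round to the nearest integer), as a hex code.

#B0A937

#A8A123 is rgb(168, 161, 35).
Per channel, c → c + 0.09(255 − c):
  R: 168 + 7.83 = 175.83 → 176
  G: 161 + 8.46 = 169.46 → 169
  B: 35 + 19.8 = 54.8 → 55
rgb(176, 169, 55) = #B0A937.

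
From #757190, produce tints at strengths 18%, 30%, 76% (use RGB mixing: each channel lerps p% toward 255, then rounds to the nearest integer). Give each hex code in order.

#757190 is rgb(117, 113, 144).
18%: (117 + 24.84 = 141.84→142, 113 + 25.56 = 138.56→139, 144 + 19.98 = 163.98→164) → #8E8BA4
30%: (117 + 41.4 = 158.4→158, 113 + 42.6 = 155.6→156, 144 + 33.3 = 177.3→177) → #9E9CB1
76%: (117 + 104.88 = 221.88→222, 113 + 107.92 = 220.92→221, 144 + 84.36 = 228.36→228) → #DEDDE4

#8E8BA4, #9E9CB1, #DEDDE4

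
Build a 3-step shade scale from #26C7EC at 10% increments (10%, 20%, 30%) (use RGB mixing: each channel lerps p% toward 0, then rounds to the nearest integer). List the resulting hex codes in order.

#26C7EC is rgb(38, 199, 236).
10%: (38 − 3.8 = 34.2→34, 199 − 19.9 = 179.1→179, 236 − 23.6 = 212.4→212) → #22B3D4
20%: (38 − 7.6 = 30.4→30, 199 − 39.8 = 159.2→159, 236 − 47.2 = 188.8→189) → #1E9FBD
30%: (38 − 11.4 = 26.6→27, 199 − 59.7 = 139.3→139, 236 − 70.8 = 165.2→165) → #1B8BA5

#22B3D4, #1E9FBD, #1B8BA5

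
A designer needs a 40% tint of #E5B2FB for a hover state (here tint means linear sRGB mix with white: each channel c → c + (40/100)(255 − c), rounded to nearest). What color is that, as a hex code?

#EFD1FD

#E5B2FB is rgb(229, 178, 251).
Lerp each channel 40% toward 255:
  R: 229 + 0.4×(255−229) = 229 + 10.4 = 239.4 → 239
  G: 178 + 30.8 = 208.8 → 209
  B: 251 + 1.6 = 252.6 → 253
rgb(239, 209, 253) = #EFD1FD.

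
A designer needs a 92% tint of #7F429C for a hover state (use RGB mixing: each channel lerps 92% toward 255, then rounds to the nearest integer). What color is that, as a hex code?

#F5F0F7

#7F429C is rgb(127, 66, 156).
Per channel, c → c + 0.92(255 − c):
  R: 127 + 117.76 = 244.76 → 245
  G: 66 + 0.92×(255−66) = 66 + 173.88 = 239.88 → 240
  B: 156 + 0.92×(255−156) = 156 + 91.08 = 247.08 → 247
rgb(245, 240, 247) = #F5F0F7.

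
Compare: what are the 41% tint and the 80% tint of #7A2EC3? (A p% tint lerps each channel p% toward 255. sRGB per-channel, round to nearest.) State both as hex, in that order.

#7A2EC3 is rgb(122, 46, 195).
41% tint:
  R: 122 + 0.41×(255−122) = 122 + 54.53 = 176.53 → 177
  G: 46 + 0.41×(255−46) = 46 + 85.69 = 131.69 → 132
  B: 195 + 0.41×(255−195) = 195 + 24.6 = 219.6 → 220
  → #B184DC
80% tint:
  R: 122 + 106.4 = 228.4 → 228
  G: 46 + 0.8×(255−46) = 46 + 167.2 = 213.2 → 213
  B: 195 + 48 = 243 → 243
  → #E4D5F3

#B184DC, #E4D5F3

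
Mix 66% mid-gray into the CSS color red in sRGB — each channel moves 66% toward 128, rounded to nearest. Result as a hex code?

CSS red is rgb(255, 0, 0).
Per channel, c → c + 0.66(128 − c):
  R: 255 − 83.82 = 171.18 → 171
  G: 0 + 84.48 = 84.48 → 84
  B: 0 + 0.66×(128−0) = 0 + 84.48 = 84.48 → 84
rgb(171, 84, 84) = #AB5454.

#AB5454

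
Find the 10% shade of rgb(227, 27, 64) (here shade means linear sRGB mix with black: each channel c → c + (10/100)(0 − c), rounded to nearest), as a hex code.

Lerp each channel 10% toward 0:
  R: 227 + 0.1×(0−227) = 227 − 22.7 = 204.3 → 204
  G: 27 − 2.7 = 24.3 → 24
  B: 64 − 6.4 = 57.6 → 58
rgb(204, 24, 58) = #cc183a.

#cc183a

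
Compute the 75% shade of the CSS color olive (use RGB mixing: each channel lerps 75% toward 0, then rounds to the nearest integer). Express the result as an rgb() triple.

rgb(32, 32, 0)

CSS olive is rgb(128, 128, 0).
Per channel, c → c + 0.75(0 − c):
  R: 128 − 96 = 32 → 32
  G: 128 + 0.75×(0−128) = 128 − 96 = 32 → 32
  B: 0 + 0.75×(0−0) = 0 + 0 = 0 → 0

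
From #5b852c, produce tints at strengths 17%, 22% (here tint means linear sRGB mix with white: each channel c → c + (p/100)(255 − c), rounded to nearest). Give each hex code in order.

#5b852c is rgb(91, 133, 44).
17%: (91 + 27.88 = 118.88→119, 133 + 20.74 = 153.74→154, 44 + 35.87 = 79.87→80) → #779a50
22%: (91 + 36.08 = 127.08→127, 133 + 26.84 = 159.84→160, 44 + 46.42 = 90.42→90) → #7fa05a

#779a50, #7fa05a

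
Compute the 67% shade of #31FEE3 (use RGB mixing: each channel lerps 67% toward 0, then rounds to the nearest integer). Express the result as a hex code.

#10544B

#31FEE3 is rgb(49, 254, 227).
A 67% shade moves each channel 67% toward 0:
  R: 49 + 0.67×(0−49) = 49 − 32.83 = 16.17 → 16
  G: 254 + 0.67×(0−254) = 254 − 170.18 = 83.82 → 84
  B: 227 − 152.09 = 74.91 → 75
rgb(16, 84, 75) = #10544B.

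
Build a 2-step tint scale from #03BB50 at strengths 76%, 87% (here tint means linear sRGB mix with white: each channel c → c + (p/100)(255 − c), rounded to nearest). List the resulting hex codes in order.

#C3EFD5, #DEF6E8

#03BB50 is rgb(3, 187, 80).
76%: (3 + 191.52 = 194.52→195, 187 + 51.68 = 238.68→239, 80 + 133 = 213→213) → #C3EFD5
87%: (3 + 219.24 = 222.24→222, 187 + 59.16 = 246.16→246, 80 + 152.25 = 232.25→232) → #DEF6E8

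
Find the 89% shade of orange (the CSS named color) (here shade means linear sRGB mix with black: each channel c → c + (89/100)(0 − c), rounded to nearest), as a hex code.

CSS orange is rgb(255, 165, 0).
Per channel, c → c + 0.89(0 − c):
  R: 255 + 0.89×(0−255) = 255 − 226.95 = 28.05 → 28
  G: 165 − 146.85 = 18.15 → 18
  B: 0 + 0.89×(0−0) = 0 + 0 = 0 → 0
rgb(28, 18, 0) = #1c1200.

#1c1200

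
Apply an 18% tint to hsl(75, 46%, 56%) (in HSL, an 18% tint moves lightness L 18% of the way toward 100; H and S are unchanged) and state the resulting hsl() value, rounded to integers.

L moves 18% from 56 toward 100: 56 + 7.92 = 63.92 → 64.
H and S are unchanged.

hsl(75, 46%, 64%)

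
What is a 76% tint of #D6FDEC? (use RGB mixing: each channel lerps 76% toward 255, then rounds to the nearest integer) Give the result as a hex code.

#D6FDEC is rgb(214, 253, 236).
Per channel, c → c + 0.76(255 − c):
  R: 214 + 0.76×(255−214) = 214 + 31.16 = 245.16 → 245
  G: 253 + 1.52 = 254.52 → 255
  B: 236 + 0.76×(255−236) = 236 + 14.44 = 250.44 → 250
rgb(245, 255, 250) = #F5FFFA.

#F5FFFA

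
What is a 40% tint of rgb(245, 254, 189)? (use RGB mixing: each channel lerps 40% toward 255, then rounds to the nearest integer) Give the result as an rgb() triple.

rgb(249, 254, 215)

A 40% tint moves each channel 40% toward 255:
  R: 245 + 0.4×(255−245) = 245 + 4 = 249 → 249
  G: 254 + 0.4×(255−254) = 254 + 0.4 = 254.4 → 254
  B: 189 + 26.4 = 215.4 → 215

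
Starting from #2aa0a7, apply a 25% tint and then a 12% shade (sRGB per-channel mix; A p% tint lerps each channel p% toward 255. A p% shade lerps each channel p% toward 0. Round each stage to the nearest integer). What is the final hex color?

#2aa0a7 is rgb(42, 160, 167).
Per channel, c → c + 0.25(255 − c):
  R: 42 + 0.25×(255−42) = 42 + 53.25 = 95.25 → 95
  G: 160 + 0.25×(255−160) = 160 + 23.75 = 183.75 → 184
  B: 167 + 0.25×(255−167) = 167 + 22 = 189 → 189
After the tint: rgb(95, 184, 189) = #5fb8bd.
Per channel, c → c + 0.12(0 − c):
  R: 95 − 11.4 = 83.6 → 84
  G: 184 + 0.12×(0−184) = 184 − 22.08 = 161.92 → 162
  B: 189 − 22.68 = 166.32 → 166
rgb(84, 162, 166) = #54a2a6.

#54a2a6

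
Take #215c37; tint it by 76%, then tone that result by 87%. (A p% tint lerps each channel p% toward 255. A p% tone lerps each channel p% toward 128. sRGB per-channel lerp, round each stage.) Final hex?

#215c37 is rgb(33, 92, 55).
Lerp each channel 76% toward 255:
  R: 33 + 0.76×(255−33) = 33 + 168.72 = 201.72 → 202
  G: 92 + 123.88 = 215.88 → 216
  B: 55 + 152 = 207 → 207
After the tint: rgb(202, 216, 207) = #cad8cf.
An 87% tone moves each channel 87% toward 128:
  R: 202 + 0.87×(128−202) = 202 − 64.38 = 137.62 → 138
  G: 216 − 76.56 = 139.44 → 139
  B: 207 + 0.87×(128−207) = 207 − 68.73 = 138.27 → 138
rgb(138, 139, 138) = #8a8b8a.

#8a8b8a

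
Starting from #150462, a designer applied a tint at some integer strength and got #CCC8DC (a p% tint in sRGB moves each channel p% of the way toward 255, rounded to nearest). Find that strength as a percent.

#150462 is rgb(21, 4, 98); #CCC8DC is rgb(204, 200, 220).
On the G channel (widest range): 200 ≈ 4 + (p/100)(255 − 4), so p ≈ 100×(200 − 4)/(255 − 4) = 19600/251 = 78.09.
p = 78 reproduces all three channels after rounding.

78%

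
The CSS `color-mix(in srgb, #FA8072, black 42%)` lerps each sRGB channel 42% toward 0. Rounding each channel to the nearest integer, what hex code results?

#FA8072 is rgb(250, 128, 114).
A 42% shade moves each channel 42% toward 0:
  R: 250 − 105 = 145 → 145
  G: 128 − 53.76 = 74.24 → 74
  B: 114 − 47.88 = 66.12 → 66
rgb(145, 74, 66) = #914A42.

#914A42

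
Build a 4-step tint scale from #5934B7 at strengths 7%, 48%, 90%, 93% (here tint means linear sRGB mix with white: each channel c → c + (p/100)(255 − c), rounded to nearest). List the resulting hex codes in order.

#6542BC, #A995DA, #EEEBF8, #F3F1FA

#5934B7 is rgb(89, 52, 183).
7%: (89 + 11.62 = 100.62→101, 52 + 14.21 = 66.21→66, 183 + 5.04 = 188.04→188) → #6542BC
48%: (89 + 79.68 = 168.68→169, 52 + 97.44 = 149.44→149, 183 + 34.56 = 217.56→218) → #A995DA
90%: (89 + 149.4 = 238.4→238, 52 + 182.7 = 234.7→235, 183 + 64.8 = 247.8→248) → #EEEBF8
93%: (89 + 154.38 = 243.38→243, 52 + 188.79 = 240.79→241, 183 + 66.96 = 249.96→250) → #F3F1FA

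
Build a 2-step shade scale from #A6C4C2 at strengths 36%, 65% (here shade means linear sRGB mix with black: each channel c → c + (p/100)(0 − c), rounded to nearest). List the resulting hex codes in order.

#A6C4C2 is rgb(166, 196, 194).
36%: (166 − 59.76 = 106.24→106, 196 − 70.56 = 125.44→125, 194 − 69.84 = 124.16→124) → #6A7D7C
65%: (166 − 107.9 = 58.1→58, 196 − 127.4 = 68.6→69, 194 − 126.1 = 67.9→68) → #3A4544

#6A7D7C, #3A4544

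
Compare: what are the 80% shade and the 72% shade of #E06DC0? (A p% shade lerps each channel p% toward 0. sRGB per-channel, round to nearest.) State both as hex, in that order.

#2D1626, #3F1F36

#E06DC0 is rgb(224, 109, 192).
80% shade:
  R: 224 + 0.8×(0−224) = 224 − 179.2 = 44.8 → 45
  G: 109 + 0.8×(0−109) = 109 − 87.2 = 21.8 → 22
  B: 192 + 0.8×(0−192) = 192 − 153.6 = 38.4 → 38
  → #2D1626
72% shade:
  R: 224 + 0.72×(0−224) = 224 − 161.28 = 62.72 → 63
  G: 109 + 0.72×(0−109) = 109 − 78.48 = 30.52 → 31
  B: 192 + 0.72×(0−192) = 192 − 138.24 = 53.76 → 54
  → #3F1F36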